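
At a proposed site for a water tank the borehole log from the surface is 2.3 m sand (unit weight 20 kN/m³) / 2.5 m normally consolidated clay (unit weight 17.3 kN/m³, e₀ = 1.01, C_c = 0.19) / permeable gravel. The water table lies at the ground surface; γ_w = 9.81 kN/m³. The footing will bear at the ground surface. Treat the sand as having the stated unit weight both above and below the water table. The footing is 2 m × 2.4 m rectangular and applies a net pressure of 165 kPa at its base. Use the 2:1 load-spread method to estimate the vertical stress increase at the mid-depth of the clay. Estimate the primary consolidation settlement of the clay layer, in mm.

Mid-depth of clay below the ground surface: z = 2.3 + 2.5/2 = 3.55 m.
Total vertical stress at mid-clay: σ_v = 20×2.3 + 17.3×1.25 = 67.625 kPa.
Pore pressure: u = 9.81×(3.55 − 0) = 34.825 kPa.
Initial effective stress: σ'_0 = σ_v − u = 67.625 − 34.825 = 32.8 kPa.
Stress increase at mid-clay by the 2:1 spreading method:
Δσ = qBL/((B+z)(L+z)) = 165×2×2.4/((2+3.55)(2.4+3.55)) = 23.984 kPa
Final effective stress: σ'_f = σ'_0 + Δσ = 32.8 + 23.984 = 56.784 kPa.
Normally consolidated clay, so the full stress increment lies on the virgin compression line:
S_c = C_c·H/(1+e₀)·log₁₀(σ'_f/σ'_0) = 0.19×2.5/(1+1.01)×log₁₀(56.784/32.8)
    = 0.23632 × 0.23835 = 0.05633 m

S_c ≈ 56.3 mm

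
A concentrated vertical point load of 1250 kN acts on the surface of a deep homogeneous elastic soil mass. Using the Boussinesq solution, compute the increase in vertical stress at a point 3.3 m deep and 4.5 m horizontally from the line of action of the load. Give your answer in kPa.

Δσ_z ≈ 3.96 kPa

Boussinesq vertical stress below a point load on an elastic half-space:
Δσ_z = 3P/(2πz²) · [1 + (r/z)²]^(−5/2)
r/z = 4.5/3.3 = 1.3636; [1+(r/z)²]^(−5/2) = 0.072322.
Δσ_z = 3×1250/(2π×3.3²) × 0.072322 = 54.805 × 0.072322 = 3.964 kPa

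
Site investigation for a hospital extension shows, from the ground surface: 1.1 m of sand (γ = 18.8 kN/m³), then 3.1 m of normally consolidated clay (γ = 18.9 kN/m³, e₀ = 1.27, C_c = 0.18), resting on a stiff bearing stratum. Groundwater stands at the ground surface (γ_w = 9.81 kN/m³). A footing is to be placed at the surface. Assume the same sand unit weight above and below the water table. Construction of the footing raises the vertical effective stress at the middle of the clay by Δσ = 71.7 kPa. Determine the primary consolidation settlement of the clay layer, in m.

S_c ≈ 0.148 m

Mid-depth of clay below the ground surface: z = 1.1 + 3.1/2 = 2.65 m.
Total vertical stress at mid-clay: σ_v = 18.8×1.1 + 18.9×1.55 = 49.975 kPa.
Pore pressure: u = 9.81×(2.65 − 0) = 25.997 kPa.
Initial effective stress: σ'_0 = σ_v − u = 49.975 − 25.997 = 23.978 kPa.
Final effective stress: σ'_f = σ'_0 + Δσ = 23.978 + 71.7 = 95.678 kPa.
Normally consolidated clay, so the full stress increment lies on the virgin compression line:
S_c = C_c·H/(1+e₀)·log₁₀(σ'_f/σ'_0) = 0.18×3.1/(1+1.27)×log₁₀(95.678/23.978)
    = 0.24581 × 0.601 = 0.1477 m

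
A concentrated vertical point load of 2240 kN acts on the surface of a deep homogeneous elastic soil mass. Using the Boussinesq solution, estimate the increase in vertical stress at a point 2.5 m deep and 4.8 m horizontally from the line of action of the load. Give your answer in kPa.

Δσ_z ≈ 3.6 kPa

Boussinesq vertical stress below a point load on an elastic half-space:
Δσ_z = 3P/(2πz²) · [1 + (r/z)²]^(−5/2)
r/z = 4.8/2.5 = 1.92; [1+(r/z)²]^(−5/2) = 0.021033.
Δσ_z = 3×2240/(2π×2.5²) × 0.021033 = 171.12 × 0.021033 = 3.599 kPa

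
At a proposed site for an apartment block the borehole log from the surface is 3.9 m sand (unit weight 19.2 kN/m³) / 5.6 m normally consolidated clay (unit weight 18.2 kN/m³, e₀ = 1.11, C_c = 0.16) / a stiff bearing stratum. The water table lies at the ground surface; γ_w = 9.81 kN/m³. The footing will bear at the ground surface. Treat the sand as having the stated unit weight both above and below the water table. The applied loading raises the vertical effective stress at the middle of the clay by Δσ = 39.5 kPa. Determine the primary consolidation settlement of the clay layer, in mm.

S_c ≈ 93.1 mm

Mid-depth of clay below the ground surface: z = 3.9 + 5.6/2 = 6.7 m.
Total vertical stress at mid-clay: σ_v = 19.2×3.9 + 18.2×2.8 = 125.84 kPa.
Pore pressure: u = 9.81×(6.7 − 0) = 65.727 kPa.
Initial effective stress: σ'_0 = σ_v − u = 125.84 − 65.727 = 60.113 kPa.
Final effective stress: σ'_f = σ'_0 + Δσ = 60.113 + 39.5 = 99.613 kPa.
Normally consolidated clay, so the full stress increment lies on the virgin compression line:
S_c = C_c·H/(1+e₀)·log₁₀(σ'_f/σ'_0) = 0.16×5.6/(1+1.11)×log₁₀(99.613/60.113)
    = 0.42464 × 0.21935 = 0.09314 m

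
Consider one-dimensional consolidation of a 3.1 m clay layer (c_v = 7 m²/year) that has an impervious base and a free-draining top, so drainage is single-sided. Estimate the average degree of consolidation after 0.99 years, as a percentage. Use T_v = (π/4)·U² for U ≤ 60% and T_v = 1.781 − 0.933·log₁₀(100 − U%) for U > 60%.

Drainage path length: H_d = H = 3.1 m (single drainage).
T_v = c_v·t/H_d² = 7×0.99/3.1² = 0.72112.
T_v = 0.72112 corresponds to the U > 60% branch:
U = 1 − 10^((1.781 − T_v)/0.933)/100 = 0.8632

U ≈ 86.3 %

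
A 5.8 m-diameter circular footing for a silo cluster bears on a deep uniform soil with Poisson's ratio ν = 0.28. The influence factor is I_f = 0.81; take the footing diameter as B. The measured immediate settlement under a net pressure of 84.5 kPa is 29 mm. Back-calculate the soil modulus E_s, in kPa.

S_e = q·B·(1−ν²)/E_s · I_f  ⇒  E_s = q·B·(1−ν²)·I_f / S_e.
E_s = 84.5 × 5.8 × 0.9216 × 0.81 / 0.029 = 12620 kPa

E_s ≈ 12600 kPa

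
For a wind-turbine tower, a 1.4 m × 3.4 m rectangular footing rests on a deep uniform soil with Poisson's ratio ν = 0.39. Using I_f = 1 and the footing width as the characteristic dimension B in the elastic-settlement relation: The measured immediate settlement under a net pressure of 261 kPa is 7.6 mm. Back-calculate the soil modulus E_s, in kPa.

S_e = q·B·(1−ν²)/E_s · I_f  ⇒  E_s = q·B·(1−ν²)·I_f / S_e.
E_s = 261 × 1.4 × 0.8479 × 1 / 0.0076 = 40770 kPa

E_s ≈ 40800 kPa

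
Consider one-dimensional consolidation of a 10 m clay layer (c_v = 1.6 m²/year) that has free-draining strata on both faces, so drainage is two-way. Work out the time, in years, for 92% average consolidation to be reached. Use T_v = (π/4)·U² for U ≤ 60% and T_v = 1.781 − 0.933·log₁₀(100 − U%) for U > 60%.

Drainage path length: H_d = H/2 = 5 m (double drainage).
U > 60%: T_v = 1.781 − 0.933·log₁₀(100 − 92) = 0.93842.
t = T_v·H_d²/c_v = 0.93842×5²/1.6 = 14.66 years.

t ≈ 14.7 years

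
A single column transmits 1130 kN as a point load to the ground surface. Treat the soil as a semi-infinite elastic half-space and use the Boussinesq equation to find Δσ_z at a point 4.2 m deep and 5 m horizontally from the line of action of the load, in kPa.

Δσ_z ≈ 3.37 kPa

Boussinesq vertical stress below a point load on an elastic half-space:
Δσ_z = 3P/(2πz²) · [1 + (r/z)²]^(−5/2)
r/z = 5/4.2 = 1.1905; [1+(r/z)²]^(−5/2) = 0.11008.
Δσ_z = 3×1130/(2π×4.2²) × 0.11008 = 30.586 × 0.11008 = 3.367 kPa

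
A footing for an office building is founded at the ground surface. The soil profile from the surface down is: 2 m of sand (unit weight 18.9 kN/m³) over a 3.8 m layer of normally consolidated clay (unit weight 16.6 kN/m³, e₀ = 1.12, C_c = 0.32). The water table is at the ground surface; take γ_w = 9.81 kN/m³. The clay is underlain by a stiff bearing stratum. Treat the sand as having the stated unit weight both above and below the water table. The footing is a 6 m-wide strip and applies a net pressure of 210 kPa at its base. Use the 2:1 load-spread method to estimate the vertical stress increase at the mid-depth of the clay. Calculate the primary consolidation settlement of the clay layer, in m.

S_c ≈ 0.406 m

Mid-depth of clay below the ground surface: z = 2 + 3.8/2 = 3.9 m.
Total vertical stress at mid-clay: σ_v = 18.9×2 + 16.6×1.9 = 69.34 kPa.
Pore pressure: u = 9.81×(3.9 − 0) = 38.259 kPa.
Initial effective stress: σ'_0 = σ_v − u = 69.34 − 38.259 = 31.081 kPa.
Stress increase at mid-clay by the 2:1 spreading method:
Δσ = qB/(B+z) = 210×6/(6+3.9) = 127.27 kPa
Final effective stress: σ'_f = σ'_0 + Δσ = 31.081 + 127.27 = 158.35 kPa.
Normally consolidated clay, so the full stress increment lies on the virgin compression line:
S_c = C_c·H/(1+e₀)·log₁₀(σ'_f/σ'_0) = 0.32×3.8/(1+1.12)×log₁₀(158.35/31.081)
    = 0.57358 × 0.70712 = 0.4056 m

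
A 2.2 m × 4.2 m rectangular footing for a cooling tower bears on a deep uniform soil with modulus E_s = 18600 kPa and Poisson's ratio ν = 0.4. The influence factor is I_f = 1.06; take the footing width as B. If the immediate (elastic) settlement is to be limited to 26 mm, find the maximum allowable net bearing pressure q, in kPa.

q ≈ 247 kPa

S_e = q·B·(1−ν²)/E_s · I_f  ⇒  q = S_e·E_s / (B·(1−ν²)·I_f).
q = 0.026 × 18600 / (2.2 × 0.84 × 1.06) = 246.9 kPa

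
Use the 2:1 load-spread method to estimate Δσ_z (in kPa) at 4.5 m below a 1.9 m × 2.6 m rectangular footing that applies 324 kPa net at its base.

Δσ_z ≈ 35.2 kPa

By the 2:1 method the load spreads at 1 horizontal : 2 vertical, so at depth z the loaded area has grown by z in each plan dimension:
Δσ = qBL/((B+z)(L+z)) = 324×1.9×2.6/((1.9+4.5)(2.6+4.5)) = 35.224 kPa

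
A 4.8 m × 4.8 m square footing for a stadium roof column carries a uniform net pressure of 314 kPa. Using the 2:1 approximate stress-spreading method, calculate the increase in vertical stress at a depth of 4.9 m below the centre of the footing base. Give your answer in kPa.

By the 2:1 method the load spreads at 1 horizontal : 2 vertical, so at depth z the loaded area has grown by z in each plan dimension:
Δσ = qBL/((B+z)(L+z)) = 314×4.8×4.8/((4.8+4.9)(4.8+4.9)) = 76.89 kPa

Δσ_z ≈ 76.9 kPa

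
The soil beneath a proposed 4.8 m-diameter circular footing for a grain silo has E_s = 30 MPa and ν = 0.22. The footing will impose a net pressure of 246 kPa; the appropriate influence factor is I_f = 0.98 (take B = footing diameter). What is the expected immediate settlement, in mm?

Immediate (elastic) settlement: S_e = q·B·(1−ν²)/E_s · I_f.
E_s = 30 MPa = 30000 kPa.
S_e = 246 × 4.8 × (1 − 0.22²) / 30000 × 0.98
    = 246 × 4.8 × 0.9516 / 30000 × 0.98
    = 0.03671 m = 36.71 mm

S_e ≈ 36.7 mm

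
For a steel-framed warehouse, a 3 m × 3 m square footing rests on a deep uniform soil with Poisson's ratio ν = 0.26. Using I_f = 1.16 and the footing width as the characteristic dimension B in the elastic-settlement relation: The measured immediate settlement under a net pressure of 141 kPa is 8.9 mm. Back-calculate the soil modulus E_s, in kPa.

S_e = q·B·(1−ν²)/E_s · I_f  ⇒  E_s = q·B·(1−ν²)·I_f / S_e.
E_s = 141 × 3 × 0.9324 × 1.16 / 0.0089 = 51410 kPa

E_s ≈ 51400 kPa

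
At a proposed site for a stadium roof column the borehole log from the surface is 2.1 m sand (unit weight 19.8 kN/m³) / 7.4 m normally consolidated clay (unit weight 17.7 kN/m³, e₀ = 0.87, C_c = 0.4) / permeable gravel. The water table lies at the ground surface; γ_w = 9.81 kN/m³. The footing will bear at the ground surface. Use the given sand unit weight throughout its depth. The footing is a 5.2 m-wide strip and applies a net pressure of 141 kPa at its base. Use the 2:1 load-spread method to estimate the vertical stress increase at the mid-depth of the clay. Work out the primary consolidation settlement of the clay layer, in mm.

Mid-depth of clay below the ground surface: z = 2.1 + 7.4/2 = 5.8 m.
Total vertical stress at mid-clay: σ_v = 19.8×2.1 + 17.7×3.7 = 107.07 kPa.
Pore pressure: u = 9.81×(5.8 − 0) = 56.898 kPa.
Initial effective stress: σ'_0 = σ_v − u = 107.07 − 56.898 = 50.172 kPa.
Stress increase at mid-clay by the 2:1 spreading method:
Δσ = qB/(B+z) = 141×5.2/(5.2+5.8) = 66.655 kPa
Final effective stress: σ'_f = σ'_0 + Δσ = 50.172 + 66.655 = 116.83 kPa.
Normally consolidated clay, so the full stress increment lies on the virgin compression line:
S_c = C_c·H/(1+e₀)·log₁₀(σ'_f/σ'_0) = 0.4×7.4/(1+0.87)×log₁₀(116.83/50.172)
    = 1.5829 × 0.36709 = 0.5811 m

S_c ≈ 581 mm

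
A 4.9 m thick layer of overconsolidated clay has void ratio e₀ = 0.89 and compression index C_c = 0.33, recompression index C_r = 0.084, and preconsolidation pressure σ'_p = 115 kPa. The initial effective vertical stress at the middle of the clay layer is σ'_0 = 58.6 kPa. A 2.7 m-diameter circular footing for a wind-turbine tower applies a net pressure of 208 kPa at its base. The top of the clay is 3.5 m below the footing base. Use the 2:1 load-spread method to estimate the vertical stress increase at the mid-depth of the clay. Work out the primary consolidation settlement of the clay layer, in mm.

S_c ≈ 28.1 mm

Mid-depth of clay below the footing base: z = 3.5 + 4.9/2 = 5.95 m.
Stress increase at mid-clay by the 2:1 spreading method:
Δσ ≈ qD²/(D+z)² = 208×2.7²/(2.7+5.95)² = 20.266 kPa
Final effective stress: σ'_f = 58.6 + 20.266 = 78.866 kPa.
σ'_f = 78.866 ≤ σ'_p = 115 kPa, so the clay remains overconsolidated and only the recompression index applies:
S_c = C_r·H/(1+e₀)·log₁₀(σ'_f/σ'_0) = 0.084×4.9/1.89×log₁₀(78.866/58.6)
    = 0.21778 × 0.12899 = 0.02809 m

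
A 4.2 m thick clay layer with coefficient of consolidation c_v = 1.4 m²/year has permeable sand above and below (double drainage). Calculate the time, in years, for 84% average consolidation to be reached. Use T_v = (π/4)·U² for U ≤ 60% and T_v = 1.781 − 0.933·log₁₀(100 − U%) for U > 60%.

Drainage path length: H_d = H/2 = 2.1 m (double drainage).
U > 60%: T_v = 1.781 − 0.933·log₁₀(100 − 84) = 0.65756.
t = T_v·H_d²/c_v = 0.65756×2.1²/1.4 = 2.071 years.

t ≈ 2.07 years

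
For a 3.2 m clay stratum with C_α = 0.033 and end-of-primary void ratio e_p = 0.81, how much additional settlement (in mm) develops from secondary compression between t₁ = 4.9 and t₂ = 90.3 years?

S_s ≈ 73.8 mm

Secondary compression: S_s = C_α·H/(1+e_p)·log₁₀(t₂/t₁)
S_s = 0.033×3.2/(1+0.81)×log₁₀(90.3/4.9)
    = 0.05834 × 1.265 = 0.07383 m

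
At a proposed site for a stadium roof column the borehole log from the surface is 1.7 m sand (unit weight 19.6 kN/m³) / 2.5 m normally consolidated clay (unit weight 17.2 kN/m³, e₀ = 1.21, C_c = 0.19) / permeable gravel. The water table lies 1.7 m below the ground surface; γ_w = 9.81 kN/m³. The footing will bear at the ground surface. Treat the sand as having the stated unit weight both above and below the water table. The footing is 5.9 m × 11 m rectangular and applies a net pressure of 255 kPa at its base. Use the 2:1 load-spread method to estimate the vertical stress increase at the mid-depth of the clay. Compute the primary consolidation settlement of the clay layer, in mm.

Mid-depth of clay below the ground surface: z = 1.7 + 2.5/2 = 2.95 m.
Total vertical stress at mid-clay: σ_v = 19.6×1.7 + 17.2×1.25 = 54.82 kPa.
Pore pressure: u = 9.81×(2.95 − 1.7) = 12.263 kPa.
Initial effective stress: σ'_0 = σ_v − u = 54.82 − 12.263 = 42.557 kPa.
Stress increase at mid-clay by the 2:1 spreading method:
Δσ = qBL/((B+z)(L+z)) = 255×5.9×11/((5.9+2.95)(11+2.95)) = 134.05 kPa
Final effective stress: σ'_f = σ'_0 + Δσ = 42.557 + 134.05 = 176.61 kPa.
Normally consolidated clay, so the full stress increment lies on the virgin compression line:
S_c = C_c·H/(1+e₀)·log₁₀(σ'_f/σ'_0) = 0.19×2.5/(1+1.21)×log₁₀(176.61/42.557)
    = 0.21493 × 0.61804 = 0.1328 m

S_c ≈ 133 mm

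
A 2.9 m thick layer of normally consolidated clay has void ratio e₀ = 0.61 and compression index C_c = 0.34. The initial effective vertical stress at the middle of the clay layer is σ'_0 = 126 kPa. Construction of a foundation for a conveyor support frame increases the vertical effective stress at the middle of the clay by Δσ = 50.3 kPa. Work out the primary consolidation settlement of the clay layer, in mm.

S_c ≈ 89.3 mm

Final effective stress: σ'_f = σ'_0 + Δσ = 126 + 50.3 = 176.3 kPa.
Normally consolidated clay, so the full stress increment lies on the virgin compression line:
S_c = C_c·H/(1+e₀)·log₁₀(σ'_f/σ'_0) = 0.34×2.9/(1+0.61)×log₁₀(176.3/126)
    = 0.61242 × 0.14588 = 0.08934 m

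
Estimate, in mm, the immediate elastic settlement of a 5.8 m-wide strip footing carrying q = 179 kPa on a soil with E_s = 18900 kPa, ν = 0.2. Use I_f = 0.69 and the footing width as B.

Immediate (elastic) settlement: S_e = q·B·(1−ν²)/E_s · I_f.
S_e = 179 × 5.8 × (1 − 0.2²) / 18900 × 0.69
    = 179 × 5.8 × 0.96 / 18900 × 0.69
    = 0.03639 m = 36.39 mm

S_e ≈ 36.4 mm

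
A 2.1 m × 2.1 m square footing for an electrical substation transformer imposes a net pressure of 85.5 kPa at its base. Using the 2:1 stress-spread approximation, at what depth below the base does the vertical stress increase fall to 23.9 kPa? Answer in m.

2:1 spreading — at depth z the loaded area has grown by z in each plan dimension:
qB²/(B+z)² = Δσ_z ⇒ z = B(√(q/Δσ_z) − 1) = 2.1×(√(85.5/23.9) − 1) = 1.872 m

z ≈ 1.87 m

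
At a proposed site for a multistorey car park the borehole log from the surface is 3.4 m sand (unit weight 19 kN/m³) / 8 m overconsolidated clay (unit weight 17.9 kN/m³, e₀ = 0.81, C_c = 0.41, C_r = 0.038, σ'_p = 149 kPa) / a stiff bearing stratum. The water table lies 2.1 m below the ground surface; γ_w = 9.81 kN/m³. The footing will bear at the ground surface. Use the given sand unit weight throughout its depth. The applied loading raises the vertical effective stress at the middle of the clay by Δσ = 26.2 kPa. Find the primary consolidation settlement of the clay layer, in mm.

Mid-depth of clay below the ground surface: z = 3.4 + 8/2 = 7.4 m.
Total vertical stress at mid-clay: σ_v = 19×3.4 + 17.9×4 = 136.2 kPa.
Pore pressure: u = 9.81×(7.4 − 2.1) = 51.993 kPa.
Initial effective stress: σ'_0 = σ_v − u = 136.2 − 51.993 = 84.207 kPa.
Final effective stress: σ'_f = 84.207 + 26.2 = 110.41 kPa.
σ'_f = 110.41 ≤ σ'_p = 149 kPa, so the clay remains overconsolidated and only the recompression index applies:
S_c = C_r·H/(1+e₀)·log₁₀(σ'_f/σ'_0) = 0.038×8/1.81×log₁₀(110.41/84.207)
    = 0.16796 × 0.11766 = 0.01976 m

S_c ≈ 19.8 mm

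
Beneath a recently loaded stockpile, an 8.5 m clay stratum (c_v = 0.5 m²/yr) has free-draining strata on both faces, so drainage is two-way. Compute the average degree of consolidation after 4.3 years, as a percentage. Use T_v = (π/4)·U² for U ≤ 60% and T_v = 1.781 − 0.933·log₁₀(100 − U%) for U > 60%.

Drainage path length: H_d = H/2 = 4.25 m (double drainage).
T_v = c_v·t/H_d² = 0.5×4.3/4.25² = 0.11903.
T_v = 0.11903 corresponds to the U ≤ 60% branch:
U = √(4T_v/π) = 0.3893

U ≈ 38.9 %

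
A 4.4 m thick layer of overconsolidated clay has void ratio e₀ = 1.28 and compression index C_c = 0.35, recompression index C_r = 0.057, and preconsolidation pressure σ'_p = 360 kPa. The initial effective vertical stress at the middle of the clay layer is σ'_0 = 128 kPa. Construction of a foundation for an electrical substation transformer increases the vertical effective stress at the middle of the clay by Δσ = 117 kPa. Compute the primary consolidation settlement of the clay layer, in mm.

Final effective stress: σ'_f = 128 + 117 = 245 kPa.
σ'_f = 245 ≤ σ'_p = 360 kPa, so the clay remains overconsolidated and only the recompression index applies:
S_c = C_r·H/(1+e₀)·log₁₀(σ'_f/σ'_0) = 0.057×4.4/2.28×log₁₀(245/128)
    = 0.11 × 0.28196 = 0.03102 m

S_c ≈ 31 mm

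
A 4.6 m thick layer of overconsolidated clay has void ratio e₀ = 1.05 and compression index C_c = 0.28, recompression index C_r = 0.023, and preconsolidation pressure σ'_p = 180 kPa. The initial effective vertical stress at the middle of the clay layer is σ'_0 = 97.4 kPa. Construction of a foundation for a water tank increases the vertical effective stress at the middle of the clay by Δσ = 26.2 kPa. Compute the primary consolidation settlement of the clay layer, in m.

Final effective stress: σ'_f = 97.4 + 26.2 = 123.6 kPa.
σ'_f = 123.6 ≤ σ'_p = 180 kPa, so the clay remains overconsolidated and only the recompression index applies:
S_c = C_r·H/(1+e₀)·log₁₀(σ'_f/σ'_0) = 0.023×4.6/2.05×log₁₀(123.6/97.4)
    = 0.05161 × 0.10346 = 0.00534 m

S_c ≈ 0.00534 m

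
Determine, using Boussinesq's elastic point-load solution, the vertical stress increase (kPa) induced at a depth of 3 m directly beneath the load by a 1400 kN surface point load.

Boussinesq vertical stress below a point load on an elastic half-space:
Δσ_z = 3P/(2πz²) · [1 + (r/z)²]^(−5/2)
r/z = 0/3 = 0; [1+(r/z)²]^(−5/2) = 1.
Δσ_z = 3×1400/(2π×3²) × 1 = 74.272 × 1 = 74.27 kPa

Δσ_z ≈ 74.3 kPa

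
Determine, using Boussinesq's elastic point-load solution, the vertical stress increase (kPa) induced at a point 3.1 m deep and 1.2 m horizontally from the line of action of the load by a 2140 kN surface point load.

Δσ_z ≈ 75 kPa

Boussinesq vertical stress below a point load on an elastic half-space:
Δσ_z = 3P/(2πz²) · [1 + (r/z)²]^(−5/2)
r/z = 1.2/3.1 = 0.3871; [1+(r/z)²]^(−5/2) = 0.70535.
Δσ_z = 3×2140/(2π×3.1²) × 0.70535 = 106.32 × 0.70535 = 74.99 kPa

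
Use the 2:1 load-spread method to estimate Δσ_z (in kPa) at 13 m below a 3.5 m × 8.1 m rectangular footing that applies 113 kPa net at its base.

Δσ_z ≈ 9.2 kPa

By the 2:1 method the load spreads at 1 horizontal : 2 vertical, so at depth z the loaded area has grown by z in each plan dimension:
Δσ = qBL/((B+z)(L+z)) = 113×3.5×8.1/((3.5+13)(8.1+13)) = 9.2016 kPa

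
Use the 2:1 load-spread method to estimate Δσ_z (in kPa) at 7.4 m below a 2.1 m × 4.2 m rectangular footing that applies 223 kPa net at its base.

By the 2:1 method the load spreads at 1 horizontal : 2 vertical, so at depth z the loaded area has grown by z in each plan dimension:
Δσ = qBL/((B+z)(L+z)) = 223×2.1×4.2/((2.1+7.4)(4.2+7.4)) = 17.848 kPa

Δσ_z ≈ 17.8 kPa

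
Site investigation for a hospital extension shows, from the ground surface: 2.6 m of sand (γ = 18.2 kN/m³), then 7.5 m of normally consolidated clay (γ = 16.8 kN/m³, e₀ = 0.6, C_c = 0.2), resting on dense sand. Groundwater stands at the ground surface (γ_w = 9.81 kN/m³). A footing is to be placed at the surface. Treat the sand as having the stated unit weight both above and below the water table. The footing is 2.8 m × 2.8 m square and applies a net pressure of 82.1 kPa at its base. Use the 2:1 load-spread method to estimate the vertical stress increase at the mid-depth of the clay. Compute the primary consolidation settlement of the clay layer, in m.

Mid-depth of clay below the ground surface: z = 2.6 + 7.5/2 = 6.35 m.
Total vertical stress at mid-clay: σ_v = 18.2×2.6 + 16.8×3.75 = 110.32 kPa.
Pore pressure: u = 9.81×(6.35 − 0) = 62.294 kPa.
Initial effective stress: σ'_0 = σ_v − u = 110.32 − 62.294 = 48.026 kPa.
Stress increase at mid-clay by the 2:1 spreading method:
Δσ = qBL/((B+z)(L+z)) = 82.1×2.8×2.8/((2.8+6.35)(2.8+6.35)) = 7.6881 kPa
Final effective stress: σ'_f = σ'_0 + Δσ = 48.026 + 7.6881 = 55.714 kPa.
Normally consolidated clay, so the full stress increment lies on the virgin compression line:
S_c = C_c·H/(1+e₀)·log₁₀(σ'_f/σ'_0) = 0.2×7.5/(1+0.6)×log₁₀(55.714/48.026)
    = 0.9375 × 0.064488 = 0.06046 m

S_c ≈ 0.0605 m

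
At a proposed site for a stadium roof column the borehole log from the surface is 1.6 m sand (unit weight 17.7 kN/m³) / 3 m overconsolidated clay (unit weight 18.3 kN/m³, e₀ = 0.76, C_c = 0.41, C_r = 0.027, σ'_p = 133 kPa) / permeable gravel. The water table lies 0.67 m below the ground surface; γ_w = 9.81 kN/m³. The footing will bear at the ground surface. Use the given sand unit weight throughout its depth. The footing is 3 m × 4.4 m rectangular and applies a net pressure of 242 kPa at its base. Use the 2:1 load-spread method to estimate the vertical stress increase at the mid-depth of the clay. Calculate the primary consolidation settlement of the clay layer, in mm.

S_c ≈ 23.2 mm

Mid-depth of clay below the ground surface: z = 1.6 + 3/2 = 3.1 m.
Total vertical stress at mid-clay: σ_v = 17.7×1.6 + 18.3×1.5 = 55.77 kPa.
Pore pressure: u = 9.81×(3.1 − 0.67) = 23.838 kPa.
Initial effective stress: σ'_0 = σ_v − u = 55.77 − 23.838 = 31.932 kPa.
Stress increase at mid-clay by the 2:1 spreading method:
Δσ = qBL/((B+z)(L+z)) = 242×3×4.4/((3+3.1)(4.4+3.1)) = 69.823 kPa
Final effective stress: σ'_f = 31.932 + 69.823 = 101.75 kPa.
σ'_f = 101.75 ≤ σ'_p = 133 kPa, so the clay remains overconsolidated and only the recompression index applies:
S_c = C_r·H/(1+e₀)·log₁₀(σ'_f/σ'_0) = 0.027×3/1.76×log₁₀(101.75/31.932)
    = 0.046021 × 0.50331 = 0.02316 m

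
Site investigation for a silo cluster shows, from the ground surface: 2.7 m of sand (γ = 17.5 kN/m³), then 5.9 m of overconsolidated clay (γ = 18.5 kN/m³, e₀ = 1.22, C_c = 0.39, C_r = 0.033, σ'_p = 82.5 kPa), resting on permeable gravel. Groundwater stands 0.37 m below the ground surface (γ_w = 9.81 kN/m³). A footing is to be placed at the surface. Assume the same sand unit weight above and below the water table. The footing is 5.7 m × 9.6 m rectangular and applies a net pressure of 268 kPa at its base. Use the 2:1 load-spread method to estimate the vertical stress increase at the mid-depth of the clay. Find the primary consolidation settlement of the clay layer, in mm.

S_c ≈ 240 mm

Mid-depth of clay below the ground surface: z = 2.7 + 5.9/2 = 5.65 m.
Total vertical stress at mid-clay: σ_v = 17.5×2.7 + 18.5×2.95 = 101.83 kPa.
Pore pressure: u = 9.81×(5.65 − 0.37) = 51.797 kPa.
Initial effective stress: σ'_0 = σ_v − u = 101.83 − 51.797 = 50.033 kPa.
Stress increase at mid-clay by the 2:1 spreading method:
Δσ = qBL/((B+z)(L+z)) = 268×5.7×9.6/((5.7+5.65)(9.6+5.65)) = 84.726 kPa
Final effective stress: σ'_f = 50.033 + 84.726 = 134.76 kPa.
σ'_f = 134.76 > σ'_p = 82.5 kPa, so the stress path crosses the preconsolidation pressure — recompression up to σ'_p, then virgin compression beyond:
S_c = H/(1+e₀)·[C_r·log₁₀(σ'_p/σ'_0) + C_c·log₁₀(σ'_f/σ'_p)]
    = 5.9/2.22 × [0.033×log₁₀(82.5/50.033) + 0.39×log₁₀(134.76/82.5)]
    = 2.6577 × [0.0071675 + 0.083112] = 0.2399 m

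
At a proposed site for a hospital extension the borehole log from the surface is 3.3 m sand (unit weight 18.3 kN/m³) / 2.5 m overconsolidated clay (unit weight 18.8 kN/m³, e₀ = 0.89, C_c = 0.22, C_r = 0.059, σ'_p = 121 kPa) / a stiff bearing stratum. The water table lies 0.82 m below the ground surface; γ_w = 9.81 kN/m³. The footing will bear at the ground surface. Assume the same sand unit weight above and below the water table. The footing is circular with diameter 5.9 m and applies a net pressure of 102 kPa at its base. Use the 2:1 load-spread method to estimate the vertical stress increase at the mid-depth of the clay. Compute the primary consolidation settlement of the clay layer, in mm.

S_c ≈ 17.7 mm

Mid-depth of clay below the ground surface: z = 3.3 + 2.5/2 = 4.55 m.
Total vertical stress at mid-clay: σ_v = 18.3×3.3 + 18.8×1.25 = 83.89 kPa.
Pore pressure: u = 9.81×(4.55 − 0.82) = 36.591 kPa.
Initial effective stress: σ'_0 = σ_v − u = 83.89 − 36.591 = 47.299 kPa.
Stress increase at mid-clay by the 2:1 spreading method:
Δσ ≈ qD²/(D+z)² = 102×5.9²/(5.9+4.55)² = 32.514 kPa
Final effective stress: σ'_f = 47.299 + 32.514 = 79.813 kPa.
σ'_f = 79.813 ≤ σ'_p = 121 kPa, so the clay remains overconsolidated and only the recompression index applies:
S_c = C_r·H/(1+e₀)·log₁₀(σ'_f/σ'_0) = 0.059×2.5/1.89×log₁₀(79.813/47.299)
    = 0.078045 × 0.22722 = 0.01773 m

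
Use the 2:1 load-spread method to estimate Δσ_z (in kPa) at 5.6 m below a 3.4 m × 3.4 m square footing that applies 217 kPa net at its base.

Δσ_z ≈ 31 kPa

By the 2:1 method the load spreads at 1 horizontal : 2 vertical, so at depth z the loaded area has grown by z in each plan dimension:
Δσ = qBL/((B+z)(L+z)) = 217×3.4×3.4/((3.4+5.6)(3.4+5.6)) = 30.969 kPa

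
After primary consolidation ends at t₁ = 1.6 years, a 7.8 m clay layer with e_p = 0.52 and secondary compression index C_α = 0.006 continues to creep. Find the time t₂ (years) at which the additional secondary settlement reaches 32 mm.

S_s = C_α·H/(1+e_p)·log₁₀(t₂/t₁) ⇒ log₁₀(t₂/t₁) = S_s·(1+e_p)/(C_α·H).
log₁₀(t₂/t₁) = 0.032 × (1+0.52) / (0.006×7.8) = 1.039
t₂ = t₁ × 10^1.039 = 1.6 × 10.95 = 17.52 years

t₂ ≈ 17.5 years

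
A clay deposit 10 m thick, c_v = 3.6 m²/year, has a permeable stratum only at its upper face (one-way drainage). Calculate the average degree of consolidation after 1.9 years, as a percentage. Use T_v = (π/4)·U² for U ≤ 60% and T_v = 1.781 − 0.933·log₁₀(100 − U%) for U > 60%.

Drainage path length: H_d = H = 10 m (single drainage).
T_v = c_v·t/H_d² = 3.6×1.9/10² = 0.0684.
T_v = 0.0684 corresponds to the U ≤ 60% branch:
U = √(4T_v/π) = 0.2951

U ≈ 29.5 %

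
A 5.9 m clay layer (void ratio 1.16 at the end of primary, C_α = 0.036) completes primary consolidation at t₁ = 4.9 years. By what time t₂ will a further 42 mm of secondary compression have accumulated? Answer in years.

S_s = C_α·H/(1+e_p)·log₁₀(t₂/t₁) ⇒ log₁₀(t₂/t₁) = S_s·(1+e_p)/(C_α·H).
log₁₀(t₂/t₁) = 0.042 × (1+1.16) / (0.036×5.9) = 0.4271
t₂ = t₁ × 10^0.4271 = 4.9 × 2.674 = 13.1 years

t₂ ≈ 13.1 years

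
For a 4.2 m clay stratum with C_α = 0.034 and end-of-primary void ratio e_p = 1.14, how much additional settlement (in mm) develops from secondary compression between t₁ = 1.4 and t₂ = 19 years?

S_s ≈ 75.6 mm

Secondary compression: S_s = C_α·H/(1+e_p)·log₁₀(t₂/t₁)
S_s = 0.034×4.2/(1+1.14)×log₁₀(19/1.4)
    = 0.06673 × 1.133 = 0.07558 m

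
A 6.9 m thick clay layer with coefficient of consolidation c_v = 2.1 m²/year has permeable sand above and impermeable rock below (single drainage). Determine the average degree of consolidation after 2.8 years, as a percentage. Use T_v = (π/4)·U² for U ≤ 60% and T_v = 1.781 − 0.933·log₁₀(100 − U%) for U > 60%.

Drainage path length: H_d = H = 6.9 m (single drainage).
T_v = c_v·t/H_d² = 2.1×2.8/6.9² = 0.1235.
T_v = 0.1235 corresponds to the U ≤ 60% branch:
U = √(4T_v/π) = 0.3965

U ≈ 39.7 %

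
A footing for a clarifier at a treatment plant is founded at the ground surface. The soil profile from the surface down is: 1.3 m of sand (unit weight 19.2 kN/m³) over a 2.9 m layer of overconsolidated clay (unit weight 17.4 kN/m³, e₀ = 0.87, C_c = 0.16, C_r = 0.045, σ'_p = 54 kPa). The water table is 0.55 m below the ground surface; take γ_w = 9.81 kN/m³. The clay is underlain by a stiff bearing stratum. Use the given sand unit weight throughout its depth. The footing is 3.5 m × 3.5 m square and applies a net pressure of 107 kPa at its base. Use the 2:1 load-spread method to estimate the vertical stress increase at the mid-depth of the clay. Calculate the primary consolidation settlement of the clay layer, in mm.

S_c ≈ 34.4 mm

Mid-depth of clay below the ground surface: z = 1.3 + 2.9/2 = 2.75 m.
Total vertical stress at mid-clay: σ_v = 19.2×1.3 + 17.4×1.45 = 50.19 kPa.
Pore pressure: u = 9.81×(2.75 − 0.55) = 21.582 kPa.
Initial effective stress: σ'_0 = σ_v − u = 50.19 − 21.582 = 28.608 kPa.
Stress increase at mid-clay by the 2:1 spreading method:
Δσ = qBL/((B+z)(L+z)) = 107×3.5×3.5/((3.5+2.75)(3.5+2.75)) = 33.555 kPa
Final effective stress: σ'_f = 28.608 + 33.555 = 62.163 kPa.
σ'_f = 62.163 > σ'_p = 54 kPa, so the stress path crosses the preconsolidation pressure — recompression up to σ'_p, then virgin compression beyond:
S_c = H/(1+e₀)·[C_r·log₁₀(σ'_p/σ'_0) + C_c·log₁₀(σ'_f/σ'_p)]
    = 2.9/1.87 × [0.045×log₁₀(54/28.608) + 0.16×log₁₀(62.163/54)]
    = 1.5508 × [0.012416 + 0.0097821] = 0.03442 m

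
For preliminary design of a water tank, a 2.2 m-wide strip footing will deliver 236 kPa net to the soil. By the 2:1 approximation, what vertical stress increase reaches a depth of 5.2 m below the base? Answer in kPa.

By the 2:1 method the load spreads at 1 horizontal : 2 vertical, so at depth z the loaded area has grown by z in each plan dimension:
Δσ = qB/(B+z) = 236×2.2/(2.2+5.2) = 70.162 kPa

Δσ_z ≈ 70.2 kPa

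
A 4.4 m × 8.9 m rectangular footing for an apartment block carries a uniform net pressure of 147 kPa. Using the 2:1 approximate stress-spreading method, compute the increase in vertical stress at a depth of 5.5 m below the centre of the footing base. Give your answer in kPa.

By the 2:1 method the load spreads at 1 horizontal : 2 vertical, so at depth z the loaded area has grown by z in each plan dimension:
Δσ = qBL/((B+z)(L+z)) = 147×4.4×8.9/((4.4+5.5)(8.9+5.5)) = 40.38 kPa

Δσ_z ≈ 40.4 kPa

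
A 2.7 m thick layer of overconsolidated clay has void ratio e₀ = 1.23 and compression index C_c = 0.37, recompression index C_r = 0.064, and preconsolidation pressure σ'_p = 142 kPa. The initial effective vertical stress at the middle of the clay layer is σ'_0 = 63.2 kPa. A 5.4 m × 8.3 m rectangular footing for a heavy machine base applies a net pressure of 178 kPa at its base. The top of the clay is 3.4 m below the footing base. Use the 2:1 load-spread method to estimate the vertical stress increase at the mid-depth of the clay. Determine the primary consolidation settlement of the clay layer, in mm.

S_c ≈ 22.5 mm

Mid-depth of clay below the footing base: z = 3.4 + 2.7/2 = 4.75 m.
Stress increase at mid-clay by the 2:1 spreading method:
Δσ = qBL/((B+z)(L+z)) = 178×5.4×8.3/((5.4+4.75)(8.3+4.75)) = 60.23 kPa
Final effective stress: σ'_f = 63.2 + 60.23 = 123.43 kPa.
σ'_f = 123.43 ≤ σ'_p = 142 kPa, so the clay remains overconsolidated and only the recompression index applies:
S_c = C_r·H/(1+e₀)·log₁₀(σ'_f/σ'_0) = 0.064×2.7/2.23×log₁₀(123.43/63.2)
    = 0.077491 × 0.2907 = 0.02253 m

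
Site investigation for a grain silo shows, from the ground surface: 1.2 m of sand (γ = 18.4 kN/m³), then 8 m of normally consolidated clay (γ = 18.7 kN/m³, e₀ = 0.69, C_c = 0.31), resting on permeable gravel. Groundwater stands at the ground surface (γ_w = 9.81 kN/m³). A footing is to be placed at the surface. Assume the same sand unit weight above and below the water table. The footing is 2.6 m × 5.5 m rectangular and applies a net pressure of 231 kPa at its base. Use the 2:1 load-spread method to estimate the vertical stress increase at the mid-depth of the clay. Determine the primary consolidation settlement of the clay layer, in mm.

S_c ≈ 397 mm

Mid-depth of clay below the ground surface: z = 1.2 + 8/2 = 5.2 m.
Total vertical stress at mid-clay: σ_v = 18.4×1.2 + 18.7×4 = 96.88 kPa.
Pore pressure: u = 9.81×(5.2 − 0) = 51.012 kPa.
Initial effective stress: σ'_0 = σ_v − u = 96.88 − 51.012 = 45.868 kPa.
Stress increase at mid-clay by the 2:1 spreading method:
Δσ = qBL/((B+z)(L+z)) = 231×2.6×5.5/((2.6+5.2)(5.5+5.2)) = 39.579 kPa
Final effective stress: σ'_f = σ'_0 + Δσ = 45.868 + 39.579 = 85.447 kPa.
Normally consolidated clay, so the full stress increment lies on the virgin compression line:
S_c = C_c·H/(1+e₀)·log₁₀(σ'_f/σ'_0) = 0.31×8/(1+0.69)×log₁₀(85.447/45.868)
    = 1.4675 × 0.27019 = 0.3965 m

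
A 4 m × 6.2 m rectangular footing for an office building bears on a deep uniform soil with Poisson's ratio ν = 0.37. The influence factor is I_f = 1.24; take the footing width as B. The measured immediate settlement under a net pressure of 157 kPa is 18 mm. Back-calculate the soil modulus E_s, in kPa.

E_s ≈ 37300 kPa

S_e = q·B·(1−ν²)/E_s · I_f  ⇒  E_s = q·B·(1−ν²)·I_f / S_e.
E_s = 157 × 4 × 0.8631 × 1.24 / 0.018 = 37340 kPa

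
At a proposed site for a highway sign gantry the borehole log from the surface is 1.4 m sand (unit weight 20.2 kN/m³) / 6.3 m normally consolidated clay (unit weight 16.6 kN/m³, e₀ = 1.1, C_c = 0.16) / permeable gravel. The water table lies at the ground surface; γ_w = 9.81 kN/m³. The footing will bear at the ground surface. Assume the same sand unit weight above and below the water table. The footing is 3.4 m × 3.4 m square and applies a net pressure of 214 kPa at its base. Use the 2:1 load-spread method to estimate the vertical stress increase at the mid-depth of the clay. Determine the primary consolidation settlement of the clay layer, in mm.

S_c ≈ 154 mm

Mid-depth of clay below the ground surface: z = 1.4 + 6.3/2 = 4.55 m.
Total vertical stress at mid-clay: σ_v = 20.2×1.4 + 16.6×3.15 = 80.57 kPa.
Pore pressure: u = 9.81×(4.55 − 0) = 44.636 kPa.
Initial effective stress: σ'_0 = σ_v − u = 80.57 − 44.636 = 35.934 kPa.
Stress increase at mid-clay by the 2:1 spreading method:
Δσ = qBL/((B+z)(L+z)) = 214×3.4×3.4/((3.4+4.55)(3.4+4.55)) = 39.141 kPa
Final effective stress: σ'_f = σ'_0 + Δσ = 35.934 + 39.141 = 75.075 kPa.
Normally consolidated clay, so the full stress increment lies on the virgin compression line:
S_c = C_c·H/(1+e₀)·log₁₀(σ'_f/σ'_0) = 0.16×6.3/(1+1.1)×log₁₀(75.075/35.934)
    = 0.48 × 0.31999 = 0.1536 m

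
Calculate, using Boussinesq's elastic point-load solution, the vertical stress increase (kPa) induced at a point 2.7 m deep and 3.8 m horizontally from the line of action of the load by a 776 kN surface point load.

Boussinesq vertical stress below a point load on an elastic half-space:
Δσ_z = 3P/(2πz²) · [1 + (r/z)²]^(−5/2)
r/z = 3.8/2.7 = 1.4074; [1+(r/z)²]^(−5/2) = 0.065188.
Δσ_z = 3×776/(2π×2.7²) × 0.065188 = 50.825 × 0.065188 = 3.313 kPa

Δσ_z ≈ 3.31 kPa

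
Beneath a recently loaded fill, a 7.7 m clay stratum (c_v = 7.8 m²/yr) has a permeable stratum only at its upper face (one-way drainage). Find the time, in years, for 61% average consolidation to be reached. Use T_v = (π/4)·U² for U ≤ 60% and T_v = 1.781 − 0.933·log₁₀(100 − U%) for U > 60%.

Drainage path length: H_d = H = 7.7 m (single drainage).
U > 60%: T_v = 1.781 − 0.933·log₁₀(100 − 61) = 0.29654.
t = T_v·H_d²/c_v = 0.29654×7.7²/7.8 = 2.254 years.

t ≈ 2.25 years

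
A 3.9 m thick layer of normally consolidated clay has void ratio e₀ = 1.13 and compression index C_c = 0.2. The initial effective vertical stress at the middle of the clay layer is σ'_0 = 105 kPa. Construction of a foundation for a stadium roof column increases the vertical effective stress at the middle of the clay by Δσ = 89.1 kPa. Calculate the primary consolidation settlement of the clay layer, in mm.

S_c ≈ 97.7 mm

Final effective stress: σ'_f = σ'_0 + Δσ = 105 + 89.1 = 194.1 kPa.
Normally consolidated clay, so the full stress increment lies on the virgin compression line:
S_c = C_c·H/(1+e₀)·log₁₀(σ'_f/σ'_0) = 0.2×3.9/(1+1.13)×log₁₀(194.1/105)
    = 0.3662 × 0.26684 = 0.09772 m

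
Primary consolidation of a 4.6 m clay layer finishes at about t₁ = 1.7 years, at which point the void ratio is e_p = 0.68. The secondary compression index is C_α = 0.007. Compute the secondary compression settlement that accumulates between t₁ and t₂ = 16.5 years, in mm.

Secondary compression: S_s = C_α·H/(1+e_p)·log₁₀(t₂/t₁)
S_s = 0.007×4.6/(1+0.68)×log₁₀(16.5/1.7)
    = 0.01917 × 0.987 = 0.01892 m

S_s ≈ 18.9 mm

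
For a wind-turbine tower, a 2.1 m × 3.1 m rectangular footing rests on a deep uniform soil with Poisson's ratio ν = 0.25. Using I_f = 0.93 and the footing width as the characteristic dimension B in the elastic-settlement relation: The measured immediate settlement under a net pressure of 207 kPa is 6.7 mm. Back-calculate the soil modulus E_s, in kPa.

S_e = q·B·(1−ν²)/E_s · I_f  ⇒  E_s = q·B·(1−ν²)·I_f / S_e.
E_s = 207 × 2.1 × 0.9375 × 0.93 / 0.0067 = 56570 kPa

E_s ≈ 56600 kPa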